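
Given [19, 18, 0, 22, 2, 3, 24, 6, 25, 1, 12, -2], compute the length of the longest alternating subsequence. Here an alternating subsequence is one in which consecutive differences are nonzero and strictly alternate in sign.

10

Track the best alternating length ending on an up-step vs a down-step at each position: up/down = 1/1, 1/2, 1/2, 3/1, 3/4, 5/4, 5/1, 5/6, 7/1, 3/8, 9/8, 1/10.
The maximum over both is 10; one such subsequence is 19, 18, 22, 2, 24, 6, 25, 1, 12, -2.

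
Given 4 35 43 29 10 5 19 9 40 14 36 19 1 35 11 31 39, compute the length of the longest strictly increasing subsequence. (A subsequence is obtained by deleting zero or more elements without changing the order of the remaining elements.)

Scanning left to right, the best length ending at each element is: 4→1, 35→2, 43→3, 29→2, 10→2, 5→2, 19→3, 9→3, 40→4, 14→4, 36→5, 19→5, 1→1, 35→6, 11→4, 31→6, 39→7.
So the longest increasing subsequence has length 7, e.g. 4, 5, 9, 14, 19, 35, 39.

7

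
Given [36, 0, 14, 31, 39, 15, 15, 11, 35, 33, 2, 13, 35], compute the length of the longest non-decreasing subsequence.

One longest non-decreasing subsequence is 0, 14, 15, 15, 35, 35 (positions 2,3,6,7,9,13), of length 6; no longer one exists.

6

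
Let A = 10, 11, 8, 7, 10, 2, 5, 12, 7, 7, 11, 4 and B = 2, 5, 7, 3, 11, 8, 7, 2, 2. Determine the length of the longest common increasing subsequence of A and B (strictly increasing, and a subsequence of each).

A longest common strictly increasing subsequence is 2, 5, 7, 11 (length 4); it appears in order in both A and B, and no longer such subsequence exists.

4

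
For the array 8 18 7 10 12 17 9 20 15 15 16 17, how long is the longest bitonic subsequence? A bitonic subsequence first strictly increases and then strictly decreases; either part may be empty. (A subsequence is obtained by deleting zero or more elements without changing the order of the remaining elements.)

Let inc[i] be the LIS ending at i and dec[i] the longest strictly decreasing subsequence starting at i. inc = [1, 2, 1, 2, 3, 4, 2, 5, 4, 4, 5, 6], dec = [2, 3, 1, 2, 2, 2, 1, 2, 1, 1, 1, 1].
max_i inc[i]+dec[i]−1 = 6, with one witness 8, 10, 12, 17, 20, 17.

6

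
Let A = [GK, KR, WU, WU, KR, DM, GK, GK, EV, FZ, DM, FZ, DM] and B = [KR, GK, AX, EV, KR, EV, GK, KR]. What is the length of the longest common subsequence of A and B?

3

Backtracking the LCS table gives one alignment: GK (A1,B2) → KR (A2,B5) → KR (A5,B8).
So the longest common subsequence has length 3.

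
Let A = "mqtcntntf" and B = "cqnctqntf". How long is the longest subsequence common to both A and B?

6

A longest common subsequence is qctntf (length 6); the LCS DP confirms no longer common subsequence exists.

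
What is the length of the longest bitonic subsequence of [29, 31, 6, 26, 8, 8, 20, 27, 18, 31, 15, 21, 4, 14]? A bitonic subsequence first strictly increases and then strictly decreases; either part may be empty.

7

One longest bitonic subsequence is 29, 31, 26, 20, 18, 15, 14 (positions 1,2,4,7,9,11,14): it rises to 31 then falls. Length 7 is optimal.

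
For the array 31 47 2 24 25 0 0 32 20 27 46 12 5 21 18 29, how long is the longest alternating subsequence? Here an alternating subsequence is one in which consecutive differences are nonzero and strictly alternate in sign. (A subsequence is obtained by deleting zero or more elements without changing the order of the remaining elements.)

12

Track the best alternating length ending on an up-step vs a down-step at each position: up/down = 1/1, 2/1, 1/3, 4/3, 4/3, 1/5, 1/5, 6/3, 6/7, 8/7, 8/3, 6/9, 6/9, 10/9, 10/11, 12/9.
The maximum over both is 12; one such subsequence is 31, 47, 2, 24, 0, 32, 20, 27, 12, 21, 18, 29.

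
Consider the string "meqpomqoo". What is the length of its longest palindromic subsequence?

3

One longest palindromic subsequence is ooo (positions 5,8,9); it reads the same forward and backward, and the interval DP gives dp[1][9] = 3.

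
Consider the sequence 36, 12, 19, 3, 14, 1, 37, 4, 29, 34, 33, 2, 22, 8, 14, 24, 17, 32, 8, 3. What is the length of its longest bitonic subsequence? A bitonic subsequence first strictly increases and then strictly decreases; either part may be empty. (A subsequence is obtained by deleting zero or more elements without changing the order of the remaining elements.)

Let inc[i] be the LIS ending at i and dec[i] the longest strictly decreasing subsequence starting at i. inc = [1, 1, 2, 1, 2, 1, 3, 2, 3, 4, 4, 2, 3, 3, 4, 5, 5, 6, 3, 3], dec = [7, 3, 4, 2, 3, 1, 7, 2, 5, 6, 5, 1, 4, 2, 3, 4, 3, 3, 2, 1].
max_i inc[i]+dec[i]−1 = 9, with one witness 12, 19, 37, 34, 33, 24, 17, 8, 3.

9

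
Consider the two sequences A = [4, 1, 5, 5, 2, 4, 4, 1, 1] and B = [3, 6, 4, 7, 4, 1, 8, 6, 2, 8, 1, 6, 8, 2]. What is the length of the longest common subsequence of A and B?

4

A longest common subsequence is 4, 1, 2, 1 (length 4); the LCS DP confirms no longer common subsequence exists.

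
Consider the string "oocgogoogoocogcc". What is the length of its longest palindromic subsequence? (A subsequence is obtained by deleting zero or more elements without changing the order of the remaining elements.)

Using dp[i][j] = 2 + dp[i+1][j−1] if the ends match, else max(dp[i+1][j], dp[i][j−1]):
dp[1][16] = 11. A witness is cgooogooogc at positions 3,4,5,7,8,9,10,11,13,14,16.

11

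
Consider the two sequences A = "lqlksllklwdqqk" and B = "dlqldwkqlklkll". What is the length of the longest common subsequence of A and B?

A longest common subsequence is lqlkllkl (length 8); the LCS DP confirms no longer common subsequence exists.

8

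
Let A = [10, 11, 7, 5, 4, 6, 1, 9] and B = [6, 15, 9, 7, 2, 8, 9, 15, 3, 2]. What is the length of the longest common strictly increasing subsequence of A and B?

2

A longest common strictly increasing subsequence is 6, 9 (length 2); it appears in order in both A and B, and no longer such subsequence exists.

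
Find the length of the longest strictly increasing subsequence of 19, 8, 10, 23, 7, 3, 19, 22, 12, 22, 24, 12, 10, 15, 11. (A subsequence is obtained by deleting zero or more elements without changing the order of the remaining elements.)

One longest increasing subsequence is 8, 10, 19, 22, 24 (positions 2,3,7,8,11), of length 5; no longer one exists.

5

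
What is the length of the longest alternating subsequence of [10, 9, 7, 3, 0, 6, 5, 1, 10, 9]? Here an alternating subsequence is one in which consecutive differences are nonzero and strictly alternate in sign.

6

A longest alternating subsequence is 10, 3, 6, 5, 10, 9 (positions 1,4,6,7,9,10); its 5 consecutive differences strictly alternate in sign, and length 6 is optimal.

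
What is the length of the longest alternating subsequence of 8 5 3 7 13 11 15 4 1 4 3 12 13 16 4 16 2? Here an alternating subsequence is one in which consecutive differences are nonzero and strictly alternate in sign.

Track the best alternating length ending on an up-step vs a down-step at each position: up/down = 1/1, 1/2, 1/2, 3/2, 3/1, 3/4, 5/1, 3/6, 1/6, 7/6, 7/8, 9/6, 9/6, 9/1, 9/10, 11/1, 7/12.
The maximum over both is 12; one such subsequence is 8, 5, 13, 11, 15, 1, 4, 3, 12, 4, 16, 2.

12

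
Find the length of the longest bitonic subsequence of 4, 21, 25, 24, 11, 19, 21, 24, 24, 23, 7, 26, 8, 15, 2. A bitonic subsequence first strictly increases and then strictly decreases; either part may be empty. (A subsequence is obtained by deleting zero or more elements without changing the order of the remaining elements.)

8

One longest bitonic subsequence is 4, 11, 19, 21, 24, 23, 15, 2 (positions 1,5,6,7,8,10,14,15): it rises to 24 then falls. Length 8 is optimal.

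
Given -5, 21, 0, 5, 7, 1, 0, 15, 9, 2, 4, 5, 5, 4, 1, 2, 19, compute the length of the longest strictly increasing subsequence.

7

One longest increasing subsequence is -5, 0, 1, 2, 4, 5, 19 (positions 1,3,6,10,11,12,17), of length 7; no longer one exists.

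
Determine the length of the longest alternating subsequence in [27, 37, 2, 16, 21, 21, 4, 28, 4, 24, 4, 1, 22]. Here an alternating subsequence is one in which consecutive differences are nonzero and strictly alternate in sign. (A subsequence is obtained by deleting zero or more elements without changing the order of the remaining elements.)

10

Track the best alternating length ending on an up-step vs a down-step at each position: up/down = 1/1, 2/1, 1/3, 4/3, 4/3, 4/3, 4/5, 6/3, 4/7, 8/7, 4/9, 1/9, 10/9.
The maximum over both is 10; one such subsequence is 27, 37, 2, 16, 4, 28, 4, 24, 4, 22.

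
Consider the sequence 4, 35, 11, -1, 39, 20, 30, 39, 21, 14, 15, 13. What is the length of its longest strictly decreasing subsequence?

5

Let dp[i] be the longest decreasing subsequence ending at position i. Then dp = [1, 1, 2, 3, 1, 2, 2, 1, 3, 4, 4, 5].
The maximum is 5; one witness is 35, 30, 21, 14, 13 at positions 2,7,9,10,12.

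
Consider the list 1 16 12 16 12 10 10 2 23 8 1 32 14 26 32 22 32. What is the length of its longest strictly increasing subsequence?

6

Scanning left to right, the best length ending at each element is: 1→1, 16→2, 12→2, 16→3, 12→2, 10→2, 10→2, 2→2, 23→4, 8→3, 1→1, 32→5, 14→4, 26→5, 32→6, 22→5, 32→6.
So the longest increasing subsequence has length 6, e.g. 1, 12, 16, 23, 26, 32.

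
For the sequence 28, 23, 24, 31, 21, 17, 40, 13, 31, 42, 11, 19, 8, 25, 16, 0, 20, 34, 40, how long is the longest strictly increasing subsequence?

One longest increasing subsequence is 23, 24, 31, 40, 42 (positions 2,3,4,7,10), of length 5; no longer one exists.

5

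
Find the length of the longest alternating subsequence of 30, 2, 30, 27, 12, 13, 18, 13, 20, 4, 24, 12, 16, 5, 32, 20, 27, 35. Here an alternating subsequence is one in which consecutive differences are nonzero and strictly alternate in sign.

15

A longest alternating subsequence is 30, 2, 30, 12, 18, 13, 20, 4, 24, 12, 16, 5, 32, 20, 27 (positions 1,2,3,5,7,8,9,10,11,12,13,14,15,16,17); its 14 consecutive differences strictly alternate in sign, and length 15 is optimal.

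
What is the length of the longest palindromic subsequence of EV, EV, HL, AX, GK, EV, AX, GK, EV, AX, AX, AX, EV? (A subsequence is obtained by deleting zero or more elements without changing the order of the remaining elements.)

7

One longest palindromic subsequence is EV AX AX AX AX AX EV (positions 1,4,7,10,11,12,13); it reads the same forward and backward, and the interval DP gives dp[1][13] = 7.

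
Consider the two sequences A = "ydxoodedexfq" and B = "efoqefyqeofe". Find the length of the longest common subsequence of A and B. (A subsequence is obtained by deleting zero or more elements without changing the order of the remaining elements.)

4

Backtracking the LCS table gives one alignment: o (A4,B3) → e (A7,B5) → e (A9,B9) → f (A11,B11).
So the longest common subsequence has length 4.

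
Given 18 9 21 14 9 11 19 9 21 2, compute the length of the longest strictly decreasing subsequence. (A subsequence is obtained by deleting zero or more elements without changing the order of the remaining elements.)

Let dp[i] be the longest decreasing subsequence ending at position i. Then dp = [1, 2, 1, 2, 3, 3, 2, 4, 1, 5].
The maximum is 5; one witness is 18, 14, 11, 9, 2 at positions 1,4,6,8,10.

5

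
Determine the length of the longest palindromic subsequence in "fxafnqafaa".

5

Using dp[i][j] = 2 + dp[i+1][j−1] if the ends match, else max(dp[i+1][j], dp[i][j−1]):
dp[1][10] = 5. A witness is aafaa at positions 3,7,8,9,10.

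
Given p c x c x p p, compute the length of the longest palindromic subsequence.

5

One longest palindromic subsequence is pxcxp (positions 1,3,4,5,7); it reads the same forward and backward, and the interval DP gives dp[1][7] = 5.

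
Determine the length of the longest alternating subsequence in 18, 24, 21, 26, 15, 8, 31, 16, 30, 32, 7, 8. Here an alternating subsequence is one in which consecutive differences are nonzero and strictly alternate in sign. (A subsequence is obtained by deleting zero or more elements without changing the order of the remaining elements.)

Track the best alternating length ending on an up-step vs a down-step at each position: up/down = 1/1, 2/1, 2/3, 4/1, 1/5, 1/5, 6/1, 6/7, 8/7, 8/1, 1/9, 10/9.
The maximum over both is 10; one such subsequence is 18, 24, 21, 26, 15, 31, 16, 30, 7, 8.

10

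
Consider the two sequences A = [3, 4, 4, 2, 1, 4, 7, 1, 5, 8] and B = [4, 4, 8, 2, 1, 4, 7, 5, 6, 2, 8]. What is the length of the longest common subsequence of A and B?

A longest common subsequence is 4, 4, 2, 1, 4, 7, 5, 8 (length 8); the LCS DP confirms no longer common subsequence exists.

8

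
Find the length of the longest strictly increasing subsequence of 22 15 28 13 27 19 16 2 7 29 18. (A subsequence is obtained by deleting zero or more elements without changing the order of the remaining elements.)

3

Let dp[i] be the longest increasing subsequence ending at position i. Then dp = [1, 1, 2, 1, 2, 2, 2, 1, 2, 3, 3].
The maximum is 3; one witness is 22, 28, 29 at positions 1,3,10.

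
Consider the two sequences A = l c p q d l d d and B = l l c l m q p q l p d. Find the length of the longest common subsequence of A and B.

6

A longest common subsequence is lcpqld (length 6); the LCS DP confirms no longer common subsequence exists.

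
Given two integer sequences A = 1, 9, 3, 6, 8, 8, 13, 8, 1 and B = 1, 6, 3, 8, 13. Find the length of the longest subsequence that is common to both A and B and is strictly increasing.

4

For each value that appears in both, track the longest common increasing run ending there.
The best achievable length is 4; one witness is 1, 6, 8, 13 (A-positions 1,4,5,7, B-positions 1,2,4,5).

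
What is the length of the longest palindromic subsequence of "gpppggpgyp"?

One longest palindromic subsequence is ppggpp (positions 2,4,5,6,7,10); it reads the same forward and backward, and the interval DP gives dp[1][10] = 6.

6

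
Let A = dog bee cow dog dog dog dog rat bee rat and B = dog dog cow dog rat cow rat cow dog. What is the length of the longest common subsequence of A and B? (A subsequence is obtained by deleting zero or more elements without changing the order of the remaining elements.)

A longest common subsequence is dog, cow, dog, rat, rat (length 5); the LCS DP confirms no longer common subsequence exists.

5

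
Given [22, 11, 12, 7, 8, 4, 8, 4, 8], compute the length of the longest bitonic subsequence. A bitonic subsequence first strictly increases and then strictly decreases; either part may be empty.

One longest bitonic subsequence is 22, 12, 8, 4 (positions 1,3,7,8): it rises to 22 then falls. Length 4 is optimal.

4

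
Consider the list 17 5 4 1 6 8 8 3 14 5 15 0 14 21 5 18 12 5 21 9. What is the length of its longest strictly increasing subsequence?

Scanning left to right, the best length ending at each element is: 17→1, 5→1, 4→1, 1→1, 6→2, 8→3, 8→3, 3→2, 14→4, 5→3, 15→5, 0→1, 14→4, 21→6, 5→3, 18→6, 12→4, 5→3, 21→7, 9→4.
So the longest increasing subsequence has length 7, e.g. 5, 6, 8, 14, 15, 18, 21.

7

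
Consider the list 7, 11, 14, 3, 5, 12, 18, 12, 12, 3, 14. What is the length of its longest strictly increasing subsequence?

4

Let dp[i] be the longest increasing subsequence ending at position i. Then dp = [1, 2, 3, 1, 2, 3, 4, 3, 3, 1, 4].
The maximum is 4; one witness is 7, 11, 14, 18 at positions 1,2,3,7.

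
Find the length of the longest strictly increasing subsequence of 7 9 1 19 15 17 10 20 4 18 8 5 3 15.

5

Let dp[i] be the longest increasing subsequence ending at position i. Then dp = [1, 2, 1, 3, 3, 4, 3, 5, 2, 5, 3, 3, 2, 4].
The maximum is 5; one witness is 7, 9, 15, 17, 20 at positions 1,2,5,6,8.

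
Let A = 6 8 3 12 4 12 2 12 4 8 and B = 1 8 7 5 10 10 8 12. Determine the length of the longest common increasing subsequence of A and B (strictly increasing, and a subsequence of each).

2

A longest common strictly increasing subsequence is 8, 12 (length 2); it appears in order in both A and B, and no longer such subsequence exists.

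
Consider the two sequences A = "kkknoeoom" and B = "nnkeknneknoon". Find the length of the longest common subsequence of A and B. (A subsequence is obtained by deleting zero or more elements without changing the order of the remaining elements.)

Backtracking the LCS table gives one alignment: k (A1,B3) → k (A2,B5) → k (A3,B9) → n (A4,B10) → o (A5,B11) → o (A7,B12).
So the longest common subsequence has length 6.

6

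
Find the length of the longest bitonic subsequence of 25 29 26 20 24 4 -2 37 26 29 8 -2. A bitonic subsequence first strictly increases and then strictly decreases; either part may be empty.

One longest bitonic subsequence is 25, 29, 26, 24, 8, -2 (positions 1,2,3,5,11,12): it rises to 29 then falls. Length 6 is optimal.

6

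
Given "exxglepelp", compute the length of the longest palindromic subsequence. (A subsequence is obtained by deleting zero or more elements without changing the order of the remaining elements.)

5

One longest palindromic subsequence is lepel (positions 5,6,7,8,9); it reads the same forward and backward, and the interval DP gives dp[1][10] = 5.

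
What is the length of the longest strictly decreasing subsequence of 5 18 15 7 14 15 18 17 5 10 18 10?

4

One longest decreasing subsequence is 18, 15, 7, 5 (positions 2,3,4,9), of length 4; no longer one exists.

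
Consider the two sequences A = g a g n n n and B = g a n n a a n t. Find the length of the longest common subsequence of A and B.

5

A longest common subsequence is gannn (length 5); the LCS DP confirms no longer common subsequence exists.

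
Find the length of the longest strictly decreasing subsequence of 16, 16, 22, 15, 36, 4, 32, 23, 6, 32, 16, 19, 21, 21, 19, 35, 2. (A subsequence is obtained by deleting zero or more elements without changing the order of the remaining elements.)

One longest decreasing subsequence is 36, 32, 23, 21, 19, 2 (positions 5,7,8,13,15,17), of length 6; no longer one exists.

6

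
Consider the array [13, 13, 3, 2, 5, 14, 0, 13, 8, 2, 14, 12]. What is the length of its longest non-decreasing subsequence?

Let dp[i] be the longest non-decreasing subsequence ending at position i. Then dp = [1, 2, 1, 1, 2, 3, 1, 3, 3, 2, 4, 4].
The maximum is 4; one witness is 13, 13, 14, 14 at positions 1,2,6,11.

4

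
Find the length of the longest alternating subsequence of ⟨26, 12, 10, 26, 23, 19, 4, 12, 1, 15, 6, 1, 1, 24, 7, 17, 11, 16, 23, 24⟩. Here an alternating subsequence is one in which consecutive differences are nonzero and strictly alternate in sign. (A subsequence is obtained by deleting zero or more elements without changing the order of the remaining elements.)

Track the best alternating length ending on an up-step vs a down-step at each position: up/down = 1/1, 1/2, 1/2, 3/1, 3/4, 3/4, 1/4, 5/4, 1/6, 7/4, 7/8, 1/8, 1/8, 9/4, 9/10, 11/10, 11/12, 13/12, 13/10, 13/4.
The maximum over both is 13; one such subsequence is 26, 12, 26, 4, 12, 1, 15, 6, 24, 7, 17, 11, 16.

13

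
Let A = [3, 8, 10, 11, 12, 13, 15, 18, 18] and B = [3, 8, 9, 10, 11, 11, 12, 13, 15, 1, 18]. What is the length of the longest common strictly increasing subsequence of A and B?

For each value that appears in both, track the longest common increasing run ending there.
The best achievable length is 8; one witness is 3, 8, 10, 11, 12, 13, 15, 18 (A-positions 1,2,3,4,5,6,7,8, B-positions 1,2,4,5,7,8,9,11).

8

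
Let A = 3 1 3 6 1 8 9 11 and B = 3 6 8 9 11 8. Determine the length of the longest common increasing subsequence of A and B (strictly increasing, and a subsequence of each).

For each value that appears in both, track the longest common increasing run ending there.
The best achievable length is 5; one witness is 3, 6, 8, 9, 11 (A-positions 1,4,6,7,8, B-positions 1,2,3,4,5).

5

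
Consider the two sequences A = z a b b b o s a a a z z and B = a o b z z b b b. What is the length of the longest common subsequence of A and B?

4

Backtracking the LCS table gives one alignment: z (A1,B5) → b (A3,B6) → b (A4,B7) → b (A5,B8).
So the longest common subsequence has length 4.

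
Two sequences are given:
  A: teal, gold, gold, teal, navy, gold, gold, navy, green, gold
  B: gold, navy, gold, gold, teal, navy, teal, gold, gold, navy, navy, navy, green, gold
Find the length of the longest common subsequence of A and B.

9

A longest common subsequence is gold, gold, teal, navy, gold, gold, navy, green, gold (length 9); the LCS DP confirms no longer common subsequence exists.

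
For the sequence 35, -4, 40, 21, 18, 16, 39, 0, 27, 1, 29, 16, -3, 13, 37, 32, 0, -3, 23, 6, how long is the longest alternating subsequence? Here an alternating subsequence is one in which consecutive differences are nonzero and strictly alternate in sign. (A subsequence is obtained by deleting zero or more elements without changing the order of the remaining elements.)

14

Track the best alternating length ending on an up-step vs a down-step at each position: up/down = 1/1, 1/2, 3/1, 3/4, 3/4, 3/4, 5/4, 3/6, 7/6, 7/8, 9/6, 9/10, 3/10, 11/10, 11/6, 11/12, 11/12, 3/12, 13/12, 13/14.
The maximum over both is 14; one such subsequence is 35, -4, 40, 21, 39, 0, 27, 1, 29, -3, 13, 0, 23, 6.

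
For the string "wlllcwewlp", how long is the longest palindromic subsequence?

5

Using dp[i][j] = 2 + dp[i+1][j−1] if the ends match, else max(dp[i+1][j], dp[i][j−1]):
dp[1][10] = 5. A witness is lwewl at positions 4,6,7,8,9.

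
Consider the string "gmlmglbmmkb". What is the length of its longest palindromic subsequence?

Using dp[i][j] = 2 + dp[i+1][j−1] if the ends match, else max(dp[i+1][j], dp[i][j−1]):
dp[1][11] = 5. A witness is mmbmm at positions 2,4,7,8,9.

5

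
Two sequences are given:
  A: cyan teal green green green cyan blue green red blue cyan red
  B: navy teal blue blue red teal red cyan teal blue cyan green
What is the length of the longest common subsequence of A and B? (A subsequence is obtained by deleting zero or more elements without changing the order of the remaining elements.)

5

Backtracking the LCS table gives one alignment: teal (A2,B2) → blue (A7,B4) → red (A9,B7) → blue (A10,B10) → cyan (A11,B11).
So the longest common subsequence has length 5.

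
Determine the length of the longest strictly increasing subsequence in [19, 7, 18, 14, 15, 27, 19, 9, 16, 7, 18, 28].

Let dp[i] be the longest increasing subsequence ending at position i. Then dp = [1, 1, 2, 2, 3, 4, 4, 2, 4, 1, 5, 6].
The maximum is 6; one witness is 7, 14, 15, 16, 18, 28 at positions 2,4,5,9,11,12.

6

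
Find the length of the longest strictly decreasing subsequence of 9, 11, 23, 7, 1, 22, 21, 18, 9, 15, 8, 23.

Let dp[i] be the longest decreasing subsequence ending at position i. Then dp = [1, 1, 1, 2, 3, 2, 3, 4, 5, 5, 6, 1].
The maximum is 6; one witness is 23, 22, 21, 18, 9, 8 at positions 3,6,7,8,9,11.

6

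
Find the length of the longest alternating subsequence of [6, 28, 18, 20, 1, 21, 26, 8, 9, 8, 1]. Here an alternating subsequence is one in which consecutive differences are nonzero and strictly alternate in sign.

9

Track the best alternating length ending on an up-step vs a down-step at each position: up/down = 1/1, 2/1, 2/3, 4/3, 1/5, 6/3, 6/3, 6/7, 8/7, 6/9, 1/9.
The maximum over both is 9; one such subsequence is 6, 28, 18, 20, 1, 21, 8, 9, 8.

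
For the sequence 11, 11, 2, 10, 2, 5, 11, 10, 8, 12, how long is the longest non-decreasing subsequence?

Scanning left to right, the best length ending at each element is: 11→1, 11→2, 2→1, 10→2, 2→2, 5→3, 11→4, 10→4, 8→4, 12→5.
So the longest non-decreasing subsequence has length 5, e.g. 2, 2, 5, 11, 12.

5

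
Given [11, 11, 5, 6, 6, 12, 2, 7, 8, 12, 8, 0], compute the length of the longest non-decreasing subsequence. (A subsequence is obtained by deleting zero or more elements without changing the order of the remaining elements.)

Let dp[i] be the longest non-decreasing subsequence ending at position i. Then dp = [1, 2, 1, 2, 3, 4, 1, 4, 5, 6, 6, 1].
The maximum is 6; one witness is 5, 6, 6, 7, 8, 12 at positions 3,4,5,8,9,10.

6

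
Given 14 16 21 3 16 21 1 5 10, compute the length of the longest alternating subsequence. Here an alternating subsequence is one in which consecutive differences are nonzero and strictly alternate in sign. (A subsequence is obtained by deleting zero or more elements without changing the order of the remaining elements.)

6

A longest alternating subsequence is 14, 16, 3, 16, 1, 5 (positions 1,2,4,5,7,8); its 5 consecutive differences strictly alternate in sign, and length 6 is optimal.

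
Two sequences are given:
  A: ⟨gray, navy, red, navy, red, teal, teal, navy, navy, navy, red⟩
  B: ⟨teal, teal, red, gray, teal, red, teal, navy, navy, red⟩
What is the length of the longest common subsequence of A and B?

6

A longest common subsequence is gray, red, teal, navy, navy, red (length 6); the LCS DP confirms no longer common subsequence exists.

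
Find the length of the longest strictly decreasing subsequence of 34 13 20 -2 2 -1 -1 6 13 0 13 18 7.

One longest decreasing subsequence is 34, 13, 2, -1 (positions 1,2,5,6), of length 4; no longer one exists.

4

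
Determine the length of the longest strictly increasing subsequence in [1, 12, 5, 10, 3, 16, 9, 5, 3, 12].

4

Scanning left to right, the best length ending at each element is: 1→1, 12→2, 5→2, 10→3, 3→2, 16→4, 9→3, 5→3, 3→2, 12→4.
So the longest increasing subsequence has length 4, e.g. 1, 5, 10, 16.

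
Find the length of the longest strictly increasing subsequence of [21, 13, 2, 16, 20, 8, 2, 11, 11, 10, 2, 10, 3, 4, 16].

One longest increasing subsequence is 2, 8, 11, 16 (positions 3,6,8,15), of length 4; no longer one exists.

4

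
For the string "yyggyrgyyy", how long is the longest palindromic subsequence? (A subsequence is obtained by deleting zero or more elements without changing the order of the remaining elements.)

7

One longest palindromic subsequence is yyygyyy (positions 1,2,5,7,8,9,10); it reads the same forward and backward, and the interval DP gives dp[1][10] = 7.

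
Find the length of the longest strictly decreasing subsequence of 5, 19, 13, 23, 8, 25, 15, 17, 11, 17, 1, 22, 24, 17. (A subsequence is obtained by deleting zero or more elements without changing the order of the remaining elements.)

4

Scanning left to right, the best length ending at each element is: 5→1, 19→1, 13→2, 23→1, 8→3, 25→1, 15→2, 17→2, 11→3, 17→2, 1→4, 22→2, 24→2, 17→3.
So the longest decreasing subsequence has length 4, e.g. 19, 13, 8, 1.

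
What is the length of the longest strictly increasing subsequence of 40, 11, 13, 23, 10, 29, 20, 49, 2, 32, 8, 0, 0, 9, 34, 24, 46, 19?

Let dp[i] be the longest increasing subsequence ending at position i. Then dp = [1, 1, 2, 3, 1, 4, 3, 5, 1, 5, 2, 1, 1, 3, 6, 4, 7, 4].
The maximum is 7; one witness is 11, 13, 23, 29, 32, 34, 46 at positions 2,3,4,6,10,15,17.

7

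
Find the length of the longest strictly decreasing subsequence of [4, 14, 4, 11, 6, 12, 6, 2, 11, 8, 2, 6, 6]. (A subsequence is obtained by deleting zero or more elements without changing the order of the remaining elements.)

5

Scanning left to right, the best length ending at each element is: 4→1, 14→1, 4→2, 11→2, 6→3, 12→2, 6→3, 2→4, 11→3, 8→4, 2→5, 6→5, 6→5.
So the longest decreasing subsequence has length 5, e.g. 14, 12, 11, 8, 2.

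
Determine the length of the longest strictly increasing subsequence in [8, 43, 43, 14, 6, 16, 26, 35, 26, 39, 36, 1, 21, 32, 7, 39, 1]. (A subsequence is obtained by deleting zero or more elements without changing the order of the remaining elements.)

One longest increasing subsequence is 8, 14, 16, 26, 35, 36, 39 (positions 1,4,6,7,8,11,16), of length 7; no longer one exists.

7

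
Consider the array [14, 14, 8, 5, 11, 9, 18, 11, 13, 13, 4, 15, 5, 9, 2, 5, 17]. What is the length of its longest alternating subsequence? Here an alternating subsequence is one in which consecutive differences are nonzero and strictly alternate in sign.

13

Track the best alternating length ending on an up-step vs a down-step at each position: up/down = 1/1, 1/1, 1/2, 1/2, 3/2, 3/4, 5/1, 5/6, 7/6, 7/6, 1/8, 9/6, 9/10, 11/10, 1/12, 13/12, 13/6.
The maximum over both is 13; one such subsequence is 14, 8, 11, 9, 18, 11, 13, 4, 15, 5, 9, 2, 5.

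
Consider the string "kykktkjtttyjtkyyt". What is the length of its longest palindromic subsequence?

One longest palindromic subsequence is yktjtttjtky (positions 2,4,5,7,8,9,10,12,13,14,16); it reads the same forward and backward, and the interval DP gives dp[1][17] = 11.

11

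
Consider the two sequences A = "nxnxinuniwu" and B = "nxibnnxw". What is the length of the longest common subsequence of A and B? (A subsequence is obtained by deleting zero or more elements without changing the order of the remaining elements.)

Backtracking the LCS table gives one alignment: n (A3,B1) → x (A4,B2) → i (A5,B3) → n (A6,B5) → n (A8,B6) → w (A10,B8).
So the longest common subsequence has length 6.

6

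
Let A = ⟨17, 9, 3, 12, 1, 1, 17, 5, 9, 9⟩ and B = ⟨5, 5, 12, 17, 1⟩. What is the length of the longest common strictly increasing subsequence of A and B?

2

A longest common strictly increasing subsequence is 12, 17 (length 2); it appears in order in both A and B, and no longer such subsequence exists.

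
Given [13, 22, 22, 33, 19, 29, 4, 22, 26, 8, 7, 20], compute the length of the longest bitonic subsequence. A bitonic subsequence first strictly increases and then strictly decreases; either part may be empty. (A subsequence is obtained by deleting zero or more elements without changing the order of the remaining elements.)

One longest bitonic subsequence is 13, 22, 33, 29, 26, 8, 7 (positions 1,2,4,6,9,10,11): it rises to 33 then falls. Length 7 is optimal.

7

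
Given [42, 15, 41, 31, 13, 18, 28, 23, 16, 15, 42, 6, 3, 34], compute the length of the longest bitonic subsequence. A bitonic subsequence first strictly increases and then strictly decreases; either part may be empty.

Let inc[i] be the LIS ending at i and dec[i] the longest strictly decreasing subsequence starting at i. inc = [1, 1, 2, 2, 1, 2, 3, 3, 2, 2, 4, 1, 1, 4], dec = [9, 4, 8, 7, 3, 5, 6, 5, 4, 3, 3, 2, 1, 1].
max_i inc[i]+dec[i]−1 = 9, with one witness 42, 41, 31, 28, 23, 16, 15, 6, 3.

9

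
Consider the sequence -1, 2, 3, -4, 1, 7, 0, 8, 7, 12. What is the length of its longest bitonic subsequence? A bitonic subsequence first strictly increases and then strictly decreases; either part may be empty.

One longest bitonic subsequence is -1, 2, 3, 7, 8, 7 (positions 1,2,3,6,8,9): it rises to 8 then falls. Length 6 is optimal.

6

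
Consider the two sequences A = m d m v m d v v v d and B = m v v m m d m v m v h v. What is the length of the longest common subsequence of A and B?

Backtracking the LCS table gives one alignment: m (A1,B5) → d (A2,B6) → m (A3,B7) → v (A4,B8) → m (A5,B9) → v (A7,B10) → v (A9,B12).
So the longest common subsequence has length 7.

7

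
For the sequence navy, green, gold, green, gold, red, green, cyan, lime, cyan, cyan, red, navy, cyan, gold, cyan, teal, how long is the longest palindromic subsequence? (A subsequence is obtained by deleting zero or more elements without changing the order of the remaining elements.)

7

Using dp[i][j] = 2 + dp[i+1][j−1] if the ends match, else max(dp[i+1][j], dp[i][j−1]):
dp[1][17] = 7. A witness is gold red cyan cyan cyan red gold at positions 5,6,8,10,11,12,15.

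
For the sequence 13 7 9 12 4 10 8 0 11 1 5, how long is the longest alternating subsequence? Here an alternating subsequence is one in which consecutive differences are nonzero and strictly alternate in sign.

A longest alternating subsequence is 13, 7, 9, 4, 10, 8, 11, 1, 5 (positions 1,2,3,5,6,7,9,10,11); its 8 consecutive differences strictly alternate in sign, and length 9 is optimal.

9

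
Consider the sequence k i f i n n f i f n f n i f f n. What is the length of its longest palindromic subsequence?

Using dp[i][j] = 2 + dp[i+1][j−1] if the ends match, else max(dp[i+1][j], dp[i][j−1]):
dp[1][16] = 11. A witness is finnfifnnif at positions 3,4,5,6,7,8,9,10,12,13,15.

11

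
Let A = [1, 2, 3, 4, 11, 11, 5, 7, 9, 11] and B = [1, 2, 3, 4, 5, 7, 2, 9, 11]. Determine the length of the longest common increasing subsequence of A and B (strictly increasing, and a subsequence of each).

A longest common strictly increasing subsequence is 1, 2, 3, 4, 5, 7, 9, 11 (length 8); it appears in order in both A and B, and no longer such subsequence exists.

8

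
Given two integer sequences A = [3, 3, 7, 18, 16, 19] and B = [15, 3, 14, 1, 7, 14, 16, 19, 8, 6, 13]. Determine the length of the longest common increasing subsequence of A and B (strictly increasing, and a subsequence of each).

For each value that appears in both, track the longest common increasing run ending there.
The best achievable length is 4; one witness is 3, 7, 16, 19 (A-positions 1,3,5,6, B-positions 2,5,7,8).

4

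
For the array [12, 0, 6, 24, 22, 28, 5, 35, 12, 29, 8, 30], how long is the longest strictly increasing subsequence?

6

Scanning left to right, the best length ending at each element is: 12→1, 0→1, 6→2, 24→3, 22→3, 28→4, 5→2, 35→5, 12→3, 29→5, 8→3, 30→6.
So the longest increasing subsequence has length 6, e.g. 0, 6, 24, 28, 29, 30.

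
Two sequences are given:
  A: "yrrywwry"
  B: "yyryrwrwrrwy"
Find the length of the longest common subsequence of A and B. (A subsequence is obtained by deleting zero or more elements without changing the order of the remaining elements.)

A longest common subsequence is yrrwwry (length 7); the LCS DP confirms no longer common subsequence exists.

7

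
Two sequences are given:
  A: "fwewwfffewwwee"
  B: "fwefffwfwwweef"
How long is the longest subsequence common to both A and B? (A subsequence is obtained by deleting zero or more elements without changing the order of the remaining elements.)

11

Backtracking the LCS table gives one alignment: f (A1,B1) → w (A2,B2) → e (A3,B3) → f (A6,B5) → f (A7,B6) → f (A8,B8) → w (A10,B9) → w (A11,B10) → w (A12,B11) → e (A13,B12) → e (A14,B13).
So the longest common subsequence has length 11.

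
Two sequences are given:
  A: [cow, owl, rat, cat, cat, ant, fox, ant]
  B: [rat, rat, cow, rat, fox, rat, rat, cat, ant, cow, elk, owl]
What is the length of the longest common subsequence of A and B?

A longest common subsequence is cow, rat, cat, ant (length 4); the LCS DP confirms no longer common subsequence exists.

4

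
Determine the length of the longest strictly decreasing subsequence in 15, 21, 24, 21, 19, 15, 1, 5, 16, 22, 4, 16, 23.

6

One longest decreasing subsequence is 24, 21, 19, 15, 5, 4 (positions 3,4,5,6,8,11), of length 6; no longer one exists.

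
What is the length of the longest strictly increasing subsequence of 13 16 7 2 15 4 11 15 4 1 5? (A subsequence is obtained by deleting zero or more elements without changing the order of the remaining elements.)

4

One longest increasing subsequence is 2, 4, 11, 15 (positions 4,6,7,8), of length 4; no longer one exists.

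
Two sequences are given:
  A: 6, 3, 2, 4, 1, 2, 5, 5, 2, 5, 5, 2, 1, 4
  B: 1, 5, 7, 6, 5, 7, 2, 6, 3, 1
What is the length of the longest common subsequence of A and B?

Backtracking the LCS table gives one alignment: 1 (A5,B1) → 5 (A7,B2) → 5 (A8,B5) → 2 (A9,B7) → 1 (A13,B10).
So the longest common subsequence has length 5.

5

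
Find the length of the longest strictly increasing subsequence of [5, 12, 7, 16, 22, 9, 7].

Let dp[i] be the longest increasing subsequence ending at position i. Then dp = [1, 2, 2, 3, 4, 3, 2].
The maximum is 4; one witness is 5, 12, 16, 22 at positions 1,2,4,5.

4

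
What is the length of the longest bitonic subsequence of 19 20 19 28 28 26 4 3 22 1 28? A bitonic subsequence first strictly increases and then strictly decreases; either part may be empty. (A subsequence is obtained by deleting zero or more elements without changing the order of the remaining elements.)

7

One longest bitonic subsequence is 19, 20, 28, 26, 4, 3, 1 (positions 1,2,4,6,7,8,10): it rises to 28 then falls. Length 7 is optimal.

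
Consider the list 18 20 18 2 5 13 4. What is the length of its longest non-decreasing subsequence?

Let dp[i] be the longest non-decreasing subsequence ending at position i. Then dp = [1, 2, 2, 1, 2, 3, 2].
The maximum is 3; one witness is 2, 5, 13 at positions 4,5,6.

3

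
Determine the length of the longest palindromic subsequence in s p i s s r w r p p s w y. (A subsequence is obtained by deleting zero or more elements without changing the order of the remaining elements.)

7

One longest palindromic subsequence is sprwrps (positions 1,2,6,7,8,10,11); it reads the same forward and backward, and the interval DP gives dp[1][13] = 7.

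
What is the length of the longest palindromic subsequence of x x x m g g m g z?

Using dp[i][j] = 2 + dp[i+1][j−1] if the ends match, else max(dp[i+1][j], dp[i][j−1]):
dp[1][9] = 4. A witness is mggm at positions 4,5,6,7.

4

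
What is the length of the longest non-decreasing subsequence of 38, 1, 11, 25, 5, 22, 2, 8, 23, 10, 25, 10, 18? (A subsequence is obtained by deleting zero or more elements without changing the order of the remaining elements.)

6

Scanning left to right, the best length ending at each element is: 38→1, 1→1, 11→2, 25→3, 5→2, 22→3, 2→2, 8→3, 23→4, 10→4, 25→5, 10→5, 18→6.
So the longest non-decreasing subsequence has length 6, e.g. 1, 5, 8, 10, 10, 18.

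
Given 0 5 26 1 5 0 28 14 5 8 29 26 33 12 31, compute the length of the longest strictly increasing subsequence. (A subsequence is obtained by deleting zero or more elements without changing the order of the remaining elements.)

One longest increasing subsequence is 0, 5, 26, 28, 29, 33 (positions 1,2,3,7,11,13), of length 6; no longer one exists.

6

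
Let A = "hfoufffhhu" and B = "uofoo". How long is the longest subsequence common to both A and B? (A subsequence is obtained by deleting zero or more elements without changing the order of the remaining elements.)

2

A longest common subsequence is fo (length 2); the LCS DP confirms no longer common subsequence exists.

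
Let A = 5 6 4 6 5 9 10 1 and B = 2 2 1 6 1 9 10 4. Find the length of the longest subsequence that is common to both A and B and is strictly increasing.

3

A longest common strictly increasing subsequence is 6, 9, 10 (length 3); it appears in order in both A and B, and no longer such subsequence exists.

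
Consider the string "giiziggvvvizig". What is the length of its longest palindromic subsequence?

Using dp[i][j] = 2 + dp[i+1][j−1] if the ends match, else max(dp[i+1][j], dp[i][j−1]):
dp[1][14] = 11. A witness is gizivvvizig at positions 1,2,4,5,8,9,10,11,12,13,14.

11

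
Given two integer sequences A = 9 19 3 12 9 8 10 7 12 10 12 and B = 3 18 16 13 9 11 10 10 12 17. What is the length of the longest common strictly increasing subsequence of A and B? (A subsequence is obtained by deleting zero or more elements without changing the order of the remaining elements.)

4

A longest common strictly increasing subsequence is 3, 9, 10, 12 (length 4); it appears in order in both A and B, and no longer such subsequence exists.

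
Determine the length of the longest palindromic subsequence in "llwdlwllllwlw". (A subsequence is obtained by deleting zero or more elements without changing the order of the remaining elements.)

One longest palindromic subsequence is wlwllllwlw (positions 3,5,6,7,8,9,10,11,12,13); it reads the same forward and backward, and the interval DP gives dp[1][13] = 10.

10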